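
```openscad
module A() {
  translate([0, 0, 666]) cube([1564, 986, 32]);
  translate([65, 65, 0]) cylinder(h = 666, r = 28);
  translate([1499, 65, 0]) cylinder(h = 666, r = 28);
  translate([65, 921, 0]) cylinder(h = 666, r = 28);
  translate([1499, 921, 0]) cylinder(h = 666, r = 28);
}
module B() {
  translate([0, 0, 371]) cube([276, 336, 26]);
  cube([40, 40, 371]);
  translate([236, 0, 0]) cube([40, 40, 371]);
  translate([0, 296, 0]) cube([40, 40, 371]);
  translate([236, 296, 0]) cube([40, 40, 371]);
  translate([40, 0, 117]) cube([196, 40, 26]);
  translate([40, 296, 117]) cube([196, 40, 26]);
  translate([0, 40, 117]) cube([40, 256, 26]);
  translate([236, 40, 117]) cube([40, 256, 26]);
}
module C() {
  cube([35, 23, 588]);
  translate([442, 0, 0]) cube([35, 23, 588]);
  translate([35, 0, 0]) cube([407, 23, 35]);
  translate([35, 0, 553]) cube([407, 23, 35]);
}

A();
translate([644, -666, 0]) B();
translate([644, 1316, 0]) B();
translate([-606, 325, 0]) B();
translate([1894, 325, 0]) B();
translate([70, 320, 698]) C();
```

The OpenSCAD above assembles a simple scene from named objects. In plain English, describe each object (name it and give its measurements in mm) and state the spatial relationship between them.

A is a table: top 1564 mm (x) × 986 mm (y), 32 mm thick, upper face at z = 698 mm, on four round legs of 56 mm diameter, each leg's bounding box inset 37 mm from the nearest pair of top edges, running from z = 0 to the bottom of the top.

B is a four-legged stool. The seat is a 276×336×26 mm slab whose top surface is at z = 397 mm; four square legs, each 40×40 mm in cross-section, run from the floor (z = 0) to the underside of the seat, each flush with a corner of the seat. Four stretchers, 40 mm wide and 26 mm tall, connect adjacent legs with their undersides at z = 117 mm, each running between the inner faces of the legs it joins and aligned with the legs' outer faces on the other axis.

C is a rectangular picture frame lying in the x–z plane (depth along y). The opening is 407 mm wide (x) by 518 mm tall (z), surrounded by a border 35 mm wide on all four sides. The frame is 23 mm deep and is made of two full-height vertical stiles with two horizontal rails fitted between them.

Four stools sit around the table at the −y, +y, −x, +x sides. The picture frame is on top of the table.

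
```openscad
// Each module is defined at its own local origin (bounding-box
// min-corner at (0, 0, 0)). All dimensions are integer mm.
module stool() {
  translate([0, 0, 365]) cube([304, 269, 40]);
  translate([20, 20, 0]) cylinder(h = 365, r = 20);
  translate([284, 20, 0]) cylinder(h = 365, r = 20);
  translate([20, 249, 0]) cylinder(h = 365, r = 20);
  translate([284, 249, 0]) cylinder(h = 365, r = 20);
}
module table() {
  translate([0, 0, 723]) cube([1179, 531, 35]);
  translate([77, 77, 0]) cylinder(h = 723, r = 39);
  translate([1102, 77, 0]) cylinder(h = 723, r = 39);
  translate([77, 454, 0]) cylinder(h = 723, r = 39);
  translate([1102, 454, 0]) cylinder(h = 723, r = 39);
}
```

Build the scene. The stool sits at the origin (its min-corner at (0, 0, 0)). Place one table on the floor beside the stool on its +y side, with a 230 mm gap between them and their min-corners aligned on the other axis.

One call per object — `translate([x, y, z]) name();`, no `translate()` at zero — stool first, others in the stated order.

stool();
translate([0, 499, 0]) table();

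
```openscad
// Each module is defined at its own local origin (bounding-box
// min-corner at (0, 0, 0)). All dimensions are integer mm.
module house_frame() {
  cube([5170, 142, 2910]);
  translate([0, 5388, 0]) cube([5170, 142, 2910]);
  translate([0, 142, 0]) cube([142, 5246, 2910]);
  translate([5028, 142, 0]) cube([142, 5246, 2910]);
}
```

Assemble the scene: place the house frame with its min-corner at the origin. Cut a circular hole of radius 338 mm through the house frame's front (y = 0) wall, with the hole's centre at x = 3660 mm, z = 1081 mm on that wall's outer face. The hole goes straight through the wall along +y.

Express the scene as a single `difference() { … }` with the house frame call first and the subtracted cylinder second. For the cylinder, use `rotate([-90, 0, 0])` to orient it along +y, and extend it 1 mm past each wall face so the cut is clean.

difference() {
  house_frame();
  translate([3660, -1, 1081]) rotate([-90, 0, 0]) cylinder(h = 144, r = 338);
}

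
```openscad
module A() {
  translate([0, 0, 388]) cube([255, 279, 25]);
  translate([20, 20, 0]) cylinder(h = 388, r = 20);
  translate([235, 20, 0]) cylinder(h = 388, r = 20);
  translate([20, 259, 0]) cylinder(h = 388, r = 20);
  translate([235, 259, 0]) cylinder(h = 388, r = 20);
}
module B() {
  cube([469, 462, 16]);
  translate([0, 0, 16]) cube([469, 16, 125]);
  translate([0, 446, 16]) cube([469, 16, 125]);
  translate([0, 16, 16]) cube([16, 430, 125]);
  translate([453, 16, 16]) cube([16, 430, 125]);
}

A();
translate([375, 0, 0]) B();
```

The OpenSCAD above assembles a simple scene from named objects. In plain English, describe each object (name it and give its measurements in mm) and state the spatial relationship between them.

A is a simple wooden stool: a rectangular seat 255 mm (x) by 279 mm (y), 25 mm thick, top face at z = 413 mm, on four round legs, each 40 mm in diameter. The legs rest on z = 0, each leg's axis is inset half a diameter from the nearest pair of seat edges (so the leg's bounding box is flush with the corner).

B is an open storage box with external size 469×462×141 mm and wall thickness 16 mm (the base is also 16 mm thick). The base covers the whole footprint; the four walls stand on the base, with the y-facing walls full-width and the x-facing walls fitting between their inner faces.

The open box is on the floor beside the stool on its +x side.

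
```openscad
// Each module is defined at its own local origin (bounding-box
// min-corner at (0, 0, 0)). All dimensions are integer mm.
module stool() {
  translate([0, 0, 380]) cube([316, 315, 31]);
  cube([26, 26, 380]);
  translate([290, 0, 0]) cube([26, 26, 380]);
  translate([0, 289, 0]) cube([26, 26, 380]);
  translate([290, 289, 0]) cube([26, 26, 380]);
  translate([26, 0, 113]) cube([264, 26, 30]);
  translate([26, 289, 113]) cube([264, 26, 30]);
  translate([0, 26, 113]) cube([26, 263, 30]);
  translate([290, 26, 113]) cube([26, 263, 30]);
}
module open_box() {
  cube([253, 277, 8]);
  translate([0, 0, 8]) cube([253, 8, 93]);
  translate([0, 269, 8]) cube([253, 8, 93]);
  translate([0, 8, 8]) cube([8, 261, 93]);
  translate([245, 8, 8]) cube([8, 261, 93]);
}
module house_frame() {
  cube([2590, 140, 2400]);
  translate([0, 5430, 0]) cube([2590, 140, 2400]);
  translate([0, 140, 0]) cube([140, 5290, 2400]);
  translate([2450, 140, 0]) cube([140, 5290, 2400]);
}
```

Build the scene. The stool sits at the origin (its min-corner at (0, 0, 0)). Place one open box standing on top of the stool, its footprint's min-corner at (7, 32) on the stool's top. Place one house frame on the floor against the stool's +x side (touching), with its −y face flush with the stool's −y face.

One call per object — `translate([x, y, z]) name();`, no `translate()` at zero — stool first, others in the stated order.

stool();
translate([7, 32, 411]) open_box();
translate([316, 0, 0]) house_frame();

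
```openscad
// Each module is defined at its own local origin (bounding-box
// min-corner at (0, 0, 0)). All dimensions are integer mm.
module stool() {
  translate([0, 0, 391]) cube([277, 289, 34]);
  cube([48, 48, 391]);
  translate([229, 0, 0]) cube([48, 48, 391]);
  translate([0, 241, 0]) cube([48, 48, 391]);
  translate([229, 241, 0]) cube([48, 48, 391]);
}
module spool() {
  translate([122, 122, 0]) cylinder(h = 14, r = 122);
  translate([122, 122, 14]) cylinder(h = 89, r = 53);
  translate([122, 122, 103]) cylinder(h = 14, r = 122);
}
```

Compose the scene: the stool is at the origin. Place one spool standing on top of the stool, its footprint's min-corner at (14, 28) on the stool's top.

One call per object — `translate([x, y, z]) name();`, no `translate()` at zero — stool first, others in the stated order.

stool();
translate([14, 28, 425]) spool();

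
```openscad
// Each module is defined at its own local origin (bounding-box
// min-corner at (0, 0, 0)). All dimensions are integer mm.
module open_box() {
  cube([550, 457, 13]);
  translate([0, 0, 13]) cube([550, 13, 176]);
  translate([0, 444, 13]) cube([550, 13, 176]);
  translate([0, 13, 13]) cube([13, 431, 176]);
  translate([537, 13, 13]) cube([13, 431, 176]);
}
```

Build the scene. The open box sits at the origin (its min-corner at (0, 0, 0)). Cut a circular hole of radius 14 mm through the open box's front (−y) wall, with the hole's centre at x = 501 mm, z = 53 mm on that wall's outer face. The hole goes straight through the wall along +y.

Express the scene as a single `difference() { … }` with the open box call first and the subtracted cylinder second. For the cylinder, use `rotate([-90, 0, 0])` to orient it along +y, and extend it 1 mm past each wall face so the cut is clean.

difference() {
  open_box();
  translate([501, -1, 53]) rotate([-90, 0, 0]) cylinder(h = 15, r = 14);
}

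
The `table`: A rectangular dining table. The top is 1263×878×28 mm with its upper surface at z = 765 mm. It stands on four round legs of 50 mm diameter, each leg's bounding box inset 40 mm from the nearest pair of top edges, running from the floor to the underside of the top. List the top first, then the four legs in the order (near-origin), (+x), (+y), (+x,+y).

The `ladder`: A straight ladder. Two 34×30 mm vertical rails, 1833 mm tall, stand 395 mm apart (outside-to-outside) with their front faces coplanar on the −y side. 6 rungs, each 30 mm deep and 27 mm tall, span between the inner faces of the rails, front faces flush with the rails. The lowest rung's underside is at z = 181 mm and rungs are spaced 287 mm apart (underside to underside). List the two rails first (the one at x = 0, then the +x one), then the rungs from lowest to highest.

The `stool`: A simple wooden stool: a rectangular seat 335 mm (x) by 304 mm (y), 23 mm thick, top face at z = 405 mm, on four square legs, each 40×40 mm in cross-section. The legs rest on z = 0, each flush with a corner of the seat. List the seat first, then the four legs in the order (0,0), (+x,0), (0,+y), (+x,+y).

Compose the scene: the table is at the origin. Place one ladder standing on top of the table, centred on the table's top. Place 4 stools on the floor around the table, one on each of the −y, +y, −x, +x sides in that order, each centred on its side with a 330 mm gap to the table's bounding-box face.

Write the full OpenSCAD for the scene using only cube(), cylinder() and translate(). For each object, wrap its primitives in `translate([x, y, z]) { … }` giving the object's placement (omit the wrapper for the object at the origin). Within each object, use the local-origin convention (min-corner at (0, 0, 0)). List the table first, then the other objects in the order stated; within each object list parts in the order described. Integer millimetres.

translate([0, 0, 737]) cube([1263, 878, 28]);
translate([65, 65, 0]) cylinder(h = 737, r = 25);
translate([1198, 65, 0]) cylinder(h = 737, r = 25);
translate([65, 813, 0]) cylinder(h = 737, r = 25);
translate([1198, 813, 0]) cylinder(h = 737, r = 25);
translate([434, 424, 765]) {
  cube([34, 30, 1833]);
  translate([361, 0, 0]) cube([34, 30, 1833]);
  translate([34, 0, 181]) cube([327, 30, 27]);
  translate([34, 0, 468]) cube([327, 30, 27]);
  translate([34, 0, 755]) cube([327, 30, 27]);
  translate([34, 0, 1042]) cube([327, 30, 27]);
  translate([34, 0, 1329]) cube([327, 30, 27]);
  translate([34, 0, 1616]) cube([327, 30, 27]);
}
translate([464, -634, 0]) {
  translate([0, 0, 382]) cube([335, 304, 23]);
  cube([40, 40, 382]);
  translate([295, 0, 0]) cube([40, 40, 382]);
  translate([0, 264, 0]) cube([40, 40, 382]);
  translate([295, 264, 0]) cube([40, 40, 382]);
}
translate([464, 1208, 0]) {
  translate([0, 0, 382]) cube([335, 304, 23]);
  cube([40, 40, 382]);
  translate([295, 0, 0]) cube([40, 40, 382]);
  translate([0, 264, 0]) cube([40, 40, 382]);
  translate([295, 264, 0]) cube([40, 40, 382]);
}
translate([-665, 287, 0]) {
  translate([0, 0, 382]) cube([335, 304, 23]);
  cube([40, 40, 382]);
  translate([295, 0, 0]) cube([40, 40, 382]);
  translate([0, 264, 0]) cube([40, 40, 382]);
  translate([295, 264, 0]) cube([40, 40, 382]);
}
translate([1593, 287, 0]) {
  translate([0, 0, 382]) cube([335, 304, 23]);
  cube([40, 40, 382]);
  translate([295, 0, 0]) cube([40, 40, 382]);
  translate([0, 264, 0]) cube([40, 40, 382]);
  translate([295, 264, 0]) cube([40, 40, 382]);
}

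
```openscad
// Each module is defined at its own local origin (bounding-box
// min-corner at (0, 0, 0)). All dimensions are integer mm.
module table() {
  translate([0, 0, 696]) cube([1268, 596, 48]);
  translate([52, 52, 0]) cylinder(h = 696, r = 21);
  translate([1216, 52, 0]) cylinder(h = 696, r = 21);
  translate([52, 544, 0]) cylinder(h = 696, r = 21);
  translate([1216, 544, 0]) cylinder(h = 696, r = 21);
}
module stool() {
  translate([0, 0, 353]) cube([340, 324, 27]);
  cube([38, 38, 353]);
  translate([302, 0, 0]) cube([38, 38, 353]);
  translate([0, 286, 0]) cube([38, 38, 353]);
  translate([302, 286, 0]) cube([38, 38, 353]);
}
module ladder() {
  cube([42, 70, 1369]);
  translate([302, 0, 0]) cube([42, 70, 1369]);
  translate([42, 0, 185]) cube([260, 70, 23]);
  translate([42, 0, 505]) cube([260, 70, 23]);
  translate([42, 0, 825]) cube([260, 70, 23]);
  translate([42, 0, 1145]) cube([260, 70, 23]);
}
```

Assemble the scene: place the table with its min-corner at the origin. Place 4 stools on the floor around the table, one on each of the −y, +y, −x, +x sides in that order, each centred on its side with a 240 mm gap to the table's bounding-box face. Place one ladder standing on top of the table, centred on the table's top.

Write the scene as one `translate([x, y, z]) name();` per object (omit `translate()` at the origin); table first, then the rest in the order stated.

table();
translate([464, -564, 0]) stool();
translate([464, 836, 0]) stool();
translate([-580, 136, 0]) stool();
translate([1508, 136, 0]) stool();
translate([462, 263, 744]) ladder();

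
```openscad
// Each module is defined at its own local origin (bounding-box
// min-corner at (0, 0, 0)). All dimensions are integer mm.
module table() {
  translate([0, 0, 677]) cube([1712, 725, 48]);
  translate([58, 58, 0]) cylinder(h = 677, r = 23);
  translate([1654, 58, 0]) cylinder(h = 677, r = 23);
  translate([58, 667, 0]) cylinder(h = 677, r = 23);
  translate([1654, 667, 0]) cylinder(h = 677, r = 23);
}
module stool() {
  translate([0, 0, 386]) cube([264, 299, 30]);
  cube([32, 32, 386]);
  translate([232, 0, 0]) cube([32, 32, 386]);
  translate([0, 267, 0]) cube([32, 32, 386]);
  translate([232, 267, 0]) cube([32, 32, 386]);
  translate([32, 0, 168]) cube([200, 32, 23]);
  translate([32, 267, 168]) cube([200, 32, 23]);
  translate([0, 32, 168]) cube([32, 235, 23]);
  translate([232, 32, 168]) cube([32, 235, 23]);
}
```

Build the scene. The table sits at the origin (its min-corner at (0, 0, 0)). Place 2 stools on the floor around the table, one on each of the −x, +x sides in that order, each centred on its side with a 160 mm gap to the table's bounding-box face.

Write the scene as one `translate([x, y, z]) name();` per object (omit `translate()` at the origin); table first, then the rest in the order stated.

table();
translate([-424, 213, 0]) stool();
translate([1872, 213, 0]) stool();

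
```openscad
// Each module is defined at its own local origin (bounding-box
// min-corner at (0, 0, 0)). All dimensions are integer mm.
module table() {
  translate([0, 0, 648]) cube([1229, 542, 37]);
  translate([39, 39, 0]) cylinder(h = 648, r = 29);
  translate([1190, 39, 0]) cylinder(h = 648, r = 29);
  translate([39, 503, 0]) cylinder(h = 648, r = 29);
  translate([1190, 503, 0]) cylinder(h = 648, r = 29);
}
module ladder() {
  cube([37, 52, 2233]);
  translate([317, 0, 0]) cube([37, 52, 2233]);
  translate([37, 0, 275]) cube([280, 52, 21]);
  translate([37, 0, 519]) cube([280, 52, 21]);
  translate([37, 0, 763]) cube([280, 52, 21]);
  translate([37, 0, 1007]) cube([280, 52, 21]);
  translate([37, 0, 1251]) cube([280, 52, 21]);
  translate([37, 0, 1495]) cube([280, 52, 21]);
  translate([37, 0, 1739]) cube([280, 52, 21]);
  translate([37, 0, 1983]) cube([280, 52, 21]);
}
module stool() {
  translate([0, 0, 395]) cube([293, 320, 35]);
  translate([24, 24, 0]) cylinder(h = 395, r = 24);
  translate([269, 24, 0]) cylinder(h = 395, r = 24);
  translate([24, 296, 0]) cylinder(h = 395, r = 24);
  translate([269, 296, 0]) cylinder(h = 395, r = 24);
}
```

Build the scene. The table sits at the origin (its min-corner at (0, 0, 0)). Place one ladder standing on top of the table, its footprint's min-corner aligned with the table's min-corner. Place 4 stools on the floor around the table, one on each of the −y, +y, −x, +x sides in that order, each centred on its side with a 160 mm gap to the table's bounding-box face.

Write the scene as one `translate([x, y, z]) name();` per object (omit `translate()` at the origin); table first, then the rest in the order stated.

table();
translate([0, 0, 685]) ladder();
translate([468, -480, 0]) stool();
translate([468, 702, 0]) stool();
translate([-453, 111, 0]) stool();
translate([1389, 111, 0]) stool();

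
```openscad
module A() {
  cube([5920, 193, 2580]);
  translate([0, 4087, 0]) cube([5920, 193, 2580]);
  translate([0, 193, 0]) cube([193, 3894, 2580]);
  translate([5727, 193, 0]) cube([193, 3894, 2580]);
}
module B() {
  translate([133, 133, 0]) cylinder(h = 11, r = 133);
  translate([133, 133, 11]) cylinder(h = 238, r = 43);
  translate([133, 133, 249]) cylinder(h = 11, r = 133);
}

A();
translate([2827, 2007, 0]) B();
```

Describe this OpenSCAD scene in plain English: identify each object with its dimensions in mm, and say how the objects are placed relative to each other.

A is the wall frame of a small rectangular building: four walls, each 2580 mm tall and 193 mm thick, enclosing a footprint 5920 mm (x) by 4280 mm (y) outside-to-outside, with no floor or roof. The front and back walls (the −y and +y sides) span the full width; the two side walls fit between them.

B is a spool: two coaxial disc flanges of radius 133 mm and thickness 11 mm, joined by a core cylinder of radius 43 mm and height 238 mm. The lower flange rests on z = 0 and the three cylinders share a vertical axis.

The spool sits inside the house frame, centred.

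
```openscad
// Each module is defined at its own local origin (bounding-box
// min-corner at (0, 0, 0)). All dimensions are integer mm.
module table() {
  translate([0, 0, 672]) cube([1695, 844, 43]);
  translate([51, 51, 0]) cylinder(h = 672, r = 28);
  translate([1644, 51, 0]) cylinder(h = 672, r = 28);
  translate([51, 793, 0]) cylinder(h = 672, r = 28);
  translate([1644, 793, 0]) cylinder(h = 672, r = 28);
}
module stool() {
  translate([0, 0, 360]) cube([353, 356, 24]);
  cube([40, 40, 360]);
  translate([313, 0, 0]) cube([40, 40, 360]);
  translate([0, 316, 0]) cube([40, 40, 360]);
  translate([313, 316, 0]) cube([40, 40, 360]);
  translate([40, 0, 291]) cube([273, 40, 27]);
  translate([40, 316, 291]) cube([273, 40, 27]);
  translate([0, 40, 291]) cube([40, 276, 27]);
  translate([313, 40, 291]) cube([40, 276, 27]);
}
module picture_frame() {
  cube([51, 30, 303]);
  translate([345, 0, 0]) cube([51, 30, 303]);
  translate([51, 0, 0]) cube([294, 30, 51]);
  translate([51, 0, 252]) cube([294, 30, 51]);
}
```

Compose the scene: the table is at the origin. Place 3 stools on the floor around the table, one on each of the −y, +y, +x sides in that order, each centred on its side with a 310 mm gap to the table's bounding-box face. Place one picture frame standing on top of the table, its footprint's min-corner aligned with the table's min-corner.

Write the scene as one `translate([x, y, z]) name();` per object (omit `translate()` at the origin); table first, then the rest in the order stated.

table();
translate([671, -666, 0]) stool();
translate([671, 1154, 0]) stool();
translate([2005, 244, 0]) stool();
translate([0, 0, 715]) picture_frame();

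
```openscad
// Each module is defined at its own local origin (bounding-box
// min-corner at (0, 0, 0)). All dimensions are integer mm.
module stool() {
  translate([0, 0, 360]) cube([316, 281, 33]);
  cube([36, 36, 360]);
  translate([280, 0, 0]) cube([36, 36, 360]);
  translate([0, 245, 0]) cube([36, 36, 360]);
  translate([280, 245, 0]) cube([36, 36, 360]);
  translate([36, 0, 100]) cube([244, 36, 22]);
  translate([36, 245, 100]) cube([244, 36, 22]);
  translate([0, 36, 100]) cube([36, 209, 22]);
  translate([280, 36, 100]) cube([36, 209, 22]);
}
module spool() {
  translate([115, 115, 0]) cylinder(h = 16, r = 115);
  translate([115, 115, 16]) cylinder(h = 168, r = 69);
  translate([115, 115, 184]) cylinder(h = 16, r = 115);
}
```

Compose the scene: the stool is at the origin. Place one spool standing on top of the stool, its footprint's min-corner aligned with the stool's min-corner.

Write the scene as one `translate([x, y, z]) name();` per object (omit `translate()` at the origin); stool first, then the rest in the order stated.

stool();
translate([0, 0, 393]) spool();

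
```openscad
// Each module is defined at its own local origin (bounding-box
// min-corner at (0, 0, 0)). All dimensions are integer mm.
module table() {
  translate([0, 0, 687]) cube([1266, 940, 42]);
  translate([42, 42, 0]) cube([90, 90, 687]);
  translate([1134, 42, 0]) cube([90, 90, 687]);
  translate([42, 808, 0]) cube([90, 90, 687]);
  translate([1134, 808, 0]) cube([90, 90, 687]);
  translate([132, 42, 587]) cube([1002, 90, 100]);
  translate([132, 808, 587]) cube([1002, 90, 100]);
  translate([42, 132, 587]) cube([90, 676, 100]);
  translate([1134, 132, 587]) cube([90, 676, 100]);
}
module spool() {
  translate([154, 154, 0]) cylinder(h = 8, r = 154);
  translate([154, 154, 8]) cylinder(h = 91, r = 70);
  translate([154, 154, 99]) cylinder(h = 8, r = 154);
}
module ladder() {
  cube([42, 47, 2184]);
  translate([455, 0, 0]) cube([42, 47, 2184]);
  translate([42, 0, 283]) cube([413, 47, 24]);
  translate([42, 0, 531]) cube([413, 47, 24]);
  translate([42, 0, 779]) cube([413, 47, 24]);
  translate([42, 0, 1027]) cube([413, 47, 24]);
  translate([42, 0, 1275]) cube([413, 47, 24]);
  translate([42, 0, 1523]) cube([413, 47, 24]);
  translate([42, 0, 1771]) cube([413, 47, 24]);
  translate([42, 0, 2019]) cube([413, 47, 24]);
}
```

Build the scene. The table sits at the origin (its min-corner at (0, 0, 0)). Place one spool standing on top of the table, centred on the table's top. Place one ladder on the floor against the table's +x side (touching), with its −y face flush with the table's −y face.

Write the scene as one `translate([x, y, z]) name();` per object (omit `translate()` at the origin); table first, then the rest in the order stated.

table();
translate([479, 316, 729]) spool();
translate([1266, 0, 0]) ladder();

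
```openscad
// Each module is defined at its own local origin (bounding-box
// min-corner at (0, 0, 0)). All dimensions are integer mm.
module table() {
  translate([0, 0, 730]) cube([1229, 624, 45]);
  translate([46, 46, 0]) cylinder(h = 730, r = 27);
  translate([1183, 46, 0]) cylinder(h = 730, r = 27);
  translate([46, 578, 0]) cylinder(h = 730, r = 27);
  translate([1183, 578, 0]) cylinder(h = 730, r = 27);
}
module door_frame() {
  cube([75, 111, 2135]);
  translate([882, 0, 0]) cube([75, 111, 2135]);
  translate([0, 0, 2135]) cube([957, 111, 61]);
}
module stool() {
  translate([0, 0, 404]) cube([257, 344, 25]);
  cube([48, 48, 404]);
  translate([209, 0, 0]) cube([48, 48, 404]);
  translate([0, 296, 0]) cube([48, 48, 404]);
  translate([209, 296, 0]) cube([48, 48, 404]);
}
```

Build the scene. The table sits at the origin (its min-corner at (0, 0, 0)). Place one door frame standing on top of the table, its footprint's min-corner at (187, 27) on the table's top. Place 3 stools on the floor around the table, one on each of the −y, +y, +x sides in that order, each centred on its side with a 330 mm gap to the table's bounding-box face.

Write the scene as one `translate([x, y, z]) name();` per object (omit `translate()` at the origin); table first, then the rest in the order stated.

table();
translate([187, 27, 775]) door_frame();
translate([486, -674, 0]) stool();
translate([486, 954, 0]) stool();
translate([1559, 140, 0]) stool();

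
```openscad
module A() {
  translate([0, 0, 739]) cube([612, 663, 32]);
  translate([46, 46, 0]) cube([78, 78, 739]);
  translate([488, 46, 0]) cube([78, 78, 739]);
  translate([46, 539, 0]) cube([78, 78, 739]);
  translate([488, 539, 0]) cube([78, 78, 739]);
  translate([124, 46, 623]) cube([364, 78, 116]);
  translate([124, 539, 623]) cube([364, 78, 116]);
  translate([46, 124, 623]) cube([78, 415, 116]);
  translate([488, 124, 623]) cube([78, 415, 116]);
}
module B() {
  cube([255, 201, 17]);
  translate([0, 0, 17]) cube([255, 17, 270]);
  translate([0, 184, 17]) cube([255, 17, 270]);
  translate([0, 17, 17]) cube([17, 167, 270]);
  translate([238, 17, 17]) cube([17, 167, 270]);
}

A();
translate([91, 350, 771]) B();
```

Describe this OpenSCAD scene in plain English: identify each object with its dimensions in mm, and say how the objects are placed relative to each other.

A is a rectangular dining table. The top is 612×663×32 mm with its upper surface at z = 771 mm. It stands on four 78×78 mm square legs, each inset 46 mm from the nearest pair of top edges, running from the floor to the underside of the top. Four apron rails, 78 mm thick and 116 mm tall, run between adjacent legs with their top edges flush with the underside of the top and their outer faces flush with the legs' outer faces.

B is an open storage box with external size 255×201×287 mm and wall thickness 17 mm (the base is also 17 mm thick). The base covers the whole footprint; the four walls stand on the base, with the y-facing walls full-width and the x-facing walls fitting between their inner faces.

The open box is on top of the table.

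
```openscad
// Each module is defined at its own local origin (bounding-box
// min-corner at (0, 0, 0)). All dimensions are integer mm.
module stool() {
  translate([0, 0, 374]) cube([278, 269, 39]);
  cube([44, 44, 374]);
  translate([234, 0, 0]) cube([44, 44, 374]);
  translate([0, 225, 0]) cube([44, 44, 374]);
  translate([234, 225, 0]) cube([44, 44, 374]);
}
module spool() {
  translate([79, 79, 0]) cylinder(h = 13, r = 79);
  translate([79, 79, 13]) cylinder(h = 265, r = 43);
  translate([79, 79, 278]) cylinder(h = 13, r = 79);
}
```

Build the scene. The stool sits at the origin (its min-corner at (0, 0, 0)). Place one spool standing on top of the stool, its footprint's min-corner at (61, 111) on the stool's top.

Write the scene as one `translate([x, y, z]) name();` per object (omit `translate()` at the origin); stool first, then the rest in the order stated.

stool();
translate([61, 111, 413]) spool();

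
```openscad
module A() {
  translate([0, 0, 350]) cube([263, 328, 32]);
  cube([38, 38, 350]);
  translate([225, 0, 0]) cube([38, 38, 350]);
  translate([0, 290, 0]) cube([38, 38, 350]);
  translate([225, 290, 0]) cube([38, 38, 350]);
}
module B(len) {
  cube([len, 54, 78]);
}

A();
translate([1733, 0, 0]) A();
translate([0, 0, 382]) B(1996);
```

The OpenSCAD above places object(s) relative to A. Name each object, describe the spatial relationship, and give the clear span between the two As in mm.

Second stool starts at x = 1733; first ends at x = 263; clear span = 1733 − 263 = 1470 mm.

A is a stool. B is a beam. A beam spans the tops of two stools. The clear span between the two stools is 1470 mm.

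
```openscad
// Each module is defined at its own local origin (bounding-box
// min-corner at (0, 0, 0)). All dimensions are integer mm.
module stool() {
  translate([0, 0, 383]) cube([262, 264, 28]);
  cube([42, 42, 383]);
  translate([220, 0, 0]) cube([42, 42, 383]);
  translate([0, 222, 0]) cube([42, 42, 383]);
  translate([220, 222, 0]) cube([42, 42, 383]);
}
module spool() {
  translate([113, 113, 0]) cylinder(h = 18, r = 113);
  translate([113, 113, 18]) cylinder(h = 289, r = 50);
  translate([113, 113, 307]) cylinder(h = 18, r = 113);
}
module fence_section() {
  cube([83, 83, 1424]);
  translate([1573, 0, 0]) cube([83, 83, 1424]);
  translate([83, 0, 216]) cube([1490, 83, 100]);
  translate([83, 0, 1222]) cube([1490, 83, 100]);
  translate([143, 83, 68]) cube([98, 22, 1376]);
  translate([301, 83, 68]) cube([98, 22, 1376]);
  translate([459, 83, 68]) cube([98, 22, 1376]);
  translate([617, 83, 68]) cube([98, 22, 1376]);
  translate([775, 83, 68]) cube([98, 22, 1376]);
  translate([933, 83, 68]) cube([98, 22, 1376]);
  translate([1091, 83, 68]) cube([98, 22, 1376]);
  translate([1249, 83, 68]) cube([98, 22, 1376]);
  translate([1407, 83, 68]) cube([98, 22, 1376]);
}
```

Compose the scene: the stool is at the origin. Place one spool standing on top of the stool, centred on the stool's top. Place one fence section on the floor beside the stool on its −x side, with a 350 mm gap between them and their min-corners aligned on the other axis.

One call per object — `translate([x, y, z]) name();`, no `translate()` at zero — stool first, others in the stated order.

stool();
translate([18, 19, 411]) spool();
translate([-2006, 0, 0]) fence_section();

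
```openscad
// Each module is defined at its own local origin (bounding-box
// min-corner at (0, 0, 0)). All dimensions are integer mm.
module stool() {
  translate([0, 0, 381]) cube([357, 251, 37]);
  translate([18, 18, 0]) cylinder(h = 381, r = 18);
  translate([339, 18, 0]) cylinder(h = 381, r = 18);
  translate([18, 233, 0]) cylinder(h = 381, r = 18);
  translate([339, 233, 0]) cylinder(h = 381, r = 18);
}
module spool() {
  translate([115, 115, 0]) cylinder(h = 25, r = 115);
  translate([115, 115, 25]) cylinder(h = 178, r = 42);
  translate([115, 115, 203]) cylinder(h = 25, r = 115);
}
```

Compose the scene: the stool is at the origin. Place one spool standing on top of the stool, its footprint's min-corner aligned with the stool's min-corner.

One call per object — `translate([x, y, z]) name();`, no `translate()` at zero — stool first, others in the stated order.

stool();
translate([0, 0, 418]) spool();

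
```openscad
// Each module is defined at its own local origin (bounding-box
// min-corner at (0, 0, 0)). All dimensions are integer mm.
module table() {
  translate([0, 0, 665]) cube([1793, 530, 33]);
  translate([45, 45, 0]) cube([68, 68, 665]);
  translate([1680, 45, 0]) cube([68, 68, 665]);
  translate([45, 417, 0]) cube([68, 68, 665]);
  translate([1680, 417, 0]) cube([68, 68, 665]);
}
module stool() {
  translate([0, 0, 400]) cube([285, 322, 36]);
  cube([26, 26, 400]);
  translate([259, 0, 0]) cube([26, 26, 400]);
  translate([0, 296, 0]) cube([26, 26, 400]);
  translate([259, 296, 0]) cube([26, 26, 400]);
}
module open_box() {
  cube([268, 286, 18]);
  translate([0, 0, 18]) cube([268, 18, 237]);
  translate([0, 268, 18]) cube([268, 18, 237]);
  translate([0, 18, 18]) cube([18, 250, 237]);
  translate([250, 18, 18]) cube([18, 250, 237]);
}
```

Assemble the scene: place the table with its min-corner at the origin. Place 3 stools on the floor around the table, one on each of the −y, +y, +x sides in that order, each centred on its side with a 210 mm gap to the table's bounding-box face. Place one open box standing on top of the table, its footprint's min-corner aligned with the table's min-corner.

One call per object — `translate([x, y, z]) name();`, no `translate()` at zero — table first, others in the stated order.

table();
translate([754, -532, 0]) stool();
translate([754, 740, 0]) stool();
translate([2003, 104, 0]) stool();
translate([0, 0, 698]) open_box();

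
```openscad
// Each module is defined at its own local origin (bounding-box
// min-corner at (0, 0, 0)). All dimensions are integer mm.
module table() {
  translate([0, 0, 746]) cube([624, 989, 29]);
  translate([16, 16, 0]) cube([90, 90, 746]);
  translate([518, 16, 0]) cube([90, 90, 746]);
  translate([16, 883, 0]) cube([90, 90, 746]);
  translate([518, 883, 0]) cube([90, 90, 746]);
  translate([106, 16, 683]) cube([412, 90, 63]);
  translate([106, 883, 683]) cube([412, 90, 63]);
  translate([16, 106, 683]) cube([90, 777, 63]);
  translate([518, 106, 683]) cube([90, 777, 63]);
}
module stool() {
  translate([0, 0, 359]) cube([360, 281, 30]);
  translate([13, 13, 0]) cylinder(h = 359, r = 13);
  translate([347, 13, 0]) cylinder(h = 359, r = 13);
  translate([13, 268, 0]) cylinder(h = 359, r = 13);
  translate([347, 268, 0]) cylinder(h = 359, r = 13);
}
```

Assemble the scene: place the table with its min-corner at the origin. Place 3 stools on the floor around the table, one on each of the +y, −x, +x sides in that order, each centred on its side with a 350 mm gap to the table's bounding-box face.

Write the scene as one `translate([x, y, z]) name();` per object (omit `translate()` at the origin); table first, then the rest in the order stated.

table();
translate([132, 1339, 0]) stool();
translate([-710, 354, 0]) stool();
translate([974, 354, 0]) stool();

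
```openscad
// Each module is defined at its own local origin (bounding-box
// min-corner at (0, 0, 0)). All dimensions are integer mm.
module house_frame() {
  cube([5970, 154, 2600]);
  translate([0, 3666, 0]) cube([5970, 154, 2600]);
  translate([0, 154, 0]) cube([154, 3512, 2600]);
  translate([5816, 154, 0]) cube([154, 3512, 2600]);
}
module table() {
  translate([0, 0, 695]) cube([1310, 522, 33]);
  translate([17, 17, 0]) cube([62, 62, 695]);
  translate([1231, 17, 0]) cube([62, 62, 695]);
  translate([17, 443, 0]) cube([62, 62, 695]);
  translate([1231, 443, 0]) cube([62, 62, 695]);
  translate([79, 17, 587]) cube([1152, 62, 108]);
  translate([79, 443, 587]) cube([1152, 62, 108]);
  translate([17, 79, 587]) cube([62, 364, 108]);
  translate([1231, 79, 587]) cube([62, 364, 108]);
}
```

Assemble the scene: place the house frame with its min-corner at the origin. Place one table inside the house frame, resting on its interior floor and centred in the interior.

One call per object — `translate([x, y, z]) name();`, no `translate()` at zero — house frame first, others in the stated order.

house_frame();
translate([2330, 1649, 0]) table();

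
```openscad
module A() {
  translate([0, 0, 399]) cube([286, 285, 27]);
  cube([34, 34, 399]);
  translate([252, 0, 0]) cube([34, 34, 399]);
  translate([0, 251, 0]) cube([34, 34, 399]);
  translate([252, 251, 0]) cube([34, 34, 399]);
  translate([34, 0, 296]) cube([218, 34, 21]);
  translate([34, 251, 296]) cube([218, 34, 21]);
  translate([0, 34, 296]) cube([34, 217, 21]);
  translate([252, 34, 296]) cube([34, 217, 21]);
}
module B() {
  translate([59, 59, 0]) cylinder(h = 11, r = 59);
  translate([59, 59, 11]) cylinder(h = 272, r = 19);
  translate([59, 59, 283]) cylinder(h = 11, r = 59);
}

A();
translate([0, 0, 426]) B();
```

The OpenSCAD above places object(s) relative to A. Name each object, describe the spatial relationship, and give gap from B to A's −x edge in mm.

The spool's min-x is at 0; the stool's min-x is 0; gap = 0 mm.

A is a stool. B is a spool. The spool is on top of the stool. The gap from the spool to the stool's −x edge is 0 mm.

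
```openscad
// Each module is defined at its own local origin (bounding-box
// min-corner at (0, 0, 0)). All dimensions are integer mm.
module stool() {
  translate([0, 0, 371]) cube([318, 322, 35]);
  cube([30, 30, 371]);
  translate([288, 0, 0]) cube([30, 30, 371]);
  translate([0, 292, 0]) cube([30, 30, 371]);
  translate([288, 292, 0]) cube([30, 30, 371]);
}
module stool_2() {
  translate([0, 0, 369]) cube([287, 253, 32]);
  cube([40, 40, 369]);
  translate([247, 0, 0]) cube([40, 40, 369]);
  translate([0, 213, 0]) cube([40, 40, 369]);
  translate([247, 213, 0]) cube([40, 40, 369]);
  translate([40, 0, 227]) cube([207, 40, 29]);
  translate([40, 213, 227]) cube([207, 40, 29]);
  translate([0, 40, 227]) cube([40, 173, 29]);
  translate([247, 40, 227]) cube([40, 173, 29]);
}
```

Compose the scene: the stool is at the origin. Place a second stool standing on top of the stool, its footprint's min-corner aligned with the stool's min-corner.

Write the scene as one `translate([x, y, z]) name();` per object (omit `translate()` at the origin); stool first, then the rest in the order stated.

stool();
translate([0, 0, 406]) stool_2();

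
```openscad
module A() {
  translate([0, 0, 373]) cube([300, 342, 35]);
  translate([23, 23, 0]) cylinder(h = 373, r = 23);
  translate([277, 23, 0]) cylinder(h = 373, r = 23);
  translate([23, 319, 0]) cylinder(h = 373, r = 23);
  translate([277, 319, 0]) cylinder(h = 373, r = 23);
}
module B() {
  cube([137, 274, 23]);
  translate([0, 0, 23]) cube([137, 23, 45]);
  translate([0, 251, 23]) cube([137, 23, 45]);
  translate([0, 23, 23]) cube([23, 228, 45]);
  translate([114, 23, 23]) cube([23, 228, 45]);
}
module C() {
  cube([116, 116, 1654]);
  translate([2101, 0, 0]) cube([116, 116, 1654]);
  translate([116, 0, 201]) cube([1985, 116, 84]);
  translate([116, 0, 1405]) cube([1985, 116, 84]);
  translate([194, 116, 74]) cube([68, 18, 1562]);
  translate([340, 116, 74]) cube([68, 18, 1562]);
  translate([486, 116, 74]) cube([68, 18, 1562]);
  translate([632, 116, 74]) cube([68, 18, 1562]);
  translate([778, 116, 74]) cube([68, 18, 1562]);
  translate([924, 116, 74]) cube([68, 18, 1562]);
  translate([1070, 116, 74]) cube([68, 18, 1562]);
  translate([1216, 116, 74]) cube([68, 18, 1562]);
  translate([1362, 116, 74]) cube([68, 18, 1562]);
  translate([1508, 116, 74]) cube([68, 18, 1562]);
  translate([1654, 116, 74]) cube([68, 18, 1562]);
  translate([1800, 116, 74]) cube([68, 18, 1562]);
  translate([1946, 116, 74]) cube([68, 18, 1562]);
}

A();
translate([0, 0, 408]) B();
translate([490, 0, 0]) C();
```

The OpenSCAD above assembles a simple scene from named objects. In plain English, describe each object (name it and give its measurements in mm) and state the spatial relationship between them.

A is a four-legged stool. The seat is 300×342 mm, 35 mm thick, top at z = 408 mm. It stands on four round legs, each 46 mm in diameter, from z = 0 to the seat underside, each leg's axis is inset half a diameter from the nearest pair of seat edges (so the leg's bounding box is flush with the corner).

B is an open-topped rectangular box: outside dimensions 137×274×68 mm, with a uniform wall and base thickness of 23 mm. The base is a full 137×274 slab on the floor; four walls sit on top of the base. The front and back walls (the −y and +y sides) span the full width; the two side walls fit between them.

C is a fence section. Two 116×116 mm posts, 1654 mm tall, stand on the floor with a clear span of 1985 mm between their inner faces. Two horizontal rails of 116×84 mm section span the gap between the posts with their undersides at z = 201 mm and z = 1405 mm, flush with the posts' −y face. 13 pickets, each 68 mm wide, 18 mm thick and 1562 mm tall, are fixed to the +y face of the rails with their bottoms at z = 74 mm, evenly spaced across the span with equal gaps (rounded down to the nearest mm) at the −x end and between each pair — any rounding remainder accumulates at the +x end.

The open box is on top of the stool. The fence section is on the floor beside the stool on its +x side.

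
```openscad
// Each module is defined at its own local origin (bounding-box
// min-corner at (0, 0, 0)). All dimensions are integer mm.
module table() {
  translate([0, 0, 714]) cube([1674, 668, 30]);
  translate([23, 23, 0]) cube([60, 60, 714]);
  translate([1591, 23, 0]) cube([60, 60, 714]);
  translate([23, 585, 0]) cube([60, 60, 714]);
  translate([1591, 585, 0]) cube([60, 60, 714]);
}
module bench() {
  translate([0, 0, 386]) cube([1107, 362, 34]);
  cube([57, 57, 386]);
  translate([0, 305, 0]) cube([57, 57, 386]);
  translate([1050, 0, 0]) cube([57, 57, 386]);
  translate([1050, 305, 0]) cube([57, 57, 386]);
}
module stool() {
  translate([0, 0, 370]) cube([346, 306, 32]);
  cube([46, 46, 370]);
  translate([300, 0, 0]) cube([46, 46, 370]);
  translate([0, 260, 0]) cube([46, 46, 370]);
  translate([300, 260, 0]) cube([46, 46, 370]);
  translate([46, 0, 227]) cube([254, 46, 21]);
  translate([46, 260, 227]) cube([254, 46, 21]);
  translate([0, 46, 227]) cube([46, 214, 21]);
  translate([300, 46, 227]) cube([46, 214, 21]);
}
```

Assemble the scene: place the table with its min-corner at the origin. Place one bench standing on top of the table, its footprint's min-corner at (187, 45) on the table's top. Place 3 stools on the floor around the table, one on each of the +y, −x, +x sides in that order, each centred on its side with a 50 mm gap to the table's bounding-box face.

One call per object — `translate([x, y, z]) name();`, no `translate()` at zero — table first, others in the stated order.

table();
translate([187, 45, 744]) bench();
translate([664, 718, 0]) stool();
translate([-396, 181, 0]) stool();
translate([1724, 181, 0]) stool();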